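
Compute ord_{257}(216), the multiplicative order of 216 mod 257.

256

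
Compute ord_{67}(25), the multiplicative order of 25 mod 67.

11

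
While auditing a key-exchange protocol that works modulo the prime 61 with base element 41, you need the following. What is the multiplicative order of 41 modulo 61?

10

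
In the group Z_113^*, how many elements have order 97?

0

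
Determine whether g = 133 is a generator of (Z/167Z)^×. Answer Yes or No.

φ(167) = 167 − 1 = 166 = 2 · 83.
It suffices to check that the order of 133 is not a proper divisor of 166: compute 133^(166/q) for q ∈ {2, 83}.
133^83 ≡ 1 (mod 167)  [q = 2: ≡ 1 ✗]
133^2 ≡ 154 (mod 167)  [q = 83: ≢ 1 ✓]
The check at q = 2 fails, so 133 generates a proper subgroup.

No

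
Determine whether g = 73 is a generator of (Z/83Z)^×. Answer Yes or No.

Yes

φ(83) = 83 − 1 = 82 = 2 · 41.
73 is a primitive root mod 83 iff 73^(φ(83)/q) ≢ 1 for every prime q | φ(83), i.e. q ∈ {2, 41}.
73^41 ≡ 82 (mod 83)  [q = 2: ≢ 1 ✓]
73^2 ≡ 17 (mod 83)  [q = 41: ≢ 1 ✓]
All checks pass, so 73 has order 82 and is a primitive root modulo 83.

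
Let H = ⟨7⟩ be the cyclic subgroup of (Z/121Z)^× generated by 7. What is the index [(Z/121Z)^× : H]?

1

Since 7 ∈ (Z/121Z)^×, its order divides φ(121) = φ(11^2) = 11·(11−1) = 110 = 2 · 5 · 11.
Divisors of 110: 1, 2, 5, 10, 11, 22, 55, 110.
Check 7^d mod 121 for each divisor in increasing order:
7^1 ≡ 7 (mod 121)
7^2 ≡ 49 (mod 121)
7^5 ≡ 109 (mod 121)
7^10 ≡ 23 (mod 121)
7^11 ≡ 40 (mod 121)
7^22 ≡ 27 (mod 121)
7^55 ≡ 120 (mod 121)
7^110 ≡ 1 (mod 121) ✓
So ord_121(7) = 110, hence |⟨7⟩| = 110.
Index = |(Z/121Z)^×| / |⟨7⟩| = 110 / 110 = 1.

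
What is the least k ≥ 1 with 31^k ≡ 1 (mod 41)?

ord(31) | φ(41) = 41 − 1 = 40 = 2^3 · 5.
Divisors of 40: 1, 2, 4, 5, 8, 10, 20, 40.
Check 31^d mod 41 for each divisor in increasing order:
31^1 ≡ 31 (mod 41)
31^2 ≡ 18 (mod 41)
31^4 ≡ 37 (mod 41)
31^5 ≡ 40 (mod 41)
31^8 ≡ 16 (mod 41)
31^10 ≡ 1 (mod 41) ✓
Hence ord(31) = 10.

10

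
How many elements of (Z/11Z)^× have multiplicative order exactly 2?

1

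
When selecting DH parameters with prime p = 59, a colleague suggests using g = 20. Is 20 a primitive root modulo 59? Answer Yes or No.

No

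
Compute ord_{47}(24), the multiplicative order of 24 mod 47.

23

By Lagrange's theorem, ord_47(24) divides φ(47) = 47 − 1 = 46 = 2 · 23.
Divisors of 46: 1, 2, 23, 46.
Check 24^d mod 47 for each divisor in increasing order:
24^1 ≡ 24
24^2 ≡ 12
24^23 ≡ 1
Hence ord(24) = 23.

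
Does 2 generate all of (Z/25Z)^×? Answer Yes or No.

φ(25) = φ(5^2) = 5·(5−1) = 20 = 2^2 · 5.
Test 2^(20/q) mod 25 for each prime factor q of 20:
2^10 ≡ 24 (mod 25)  [q = 2: ≢ 1 ✓]
2^4 ≡ 16 (mod 25)  [q = 5: ≢ 1 ✓]
None equal 1, so ord_25(2) = 20: 2 is a primitive root.

Yes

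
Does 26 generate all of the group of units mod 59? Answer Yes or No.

φ(59) = 59 − 1 = 58 = 2 · 29.
It suffices to check that the order of 26 is not a proper divisor of 58: compute 26^(58/q) for q ∈ {2, 29}.
26^29 ≡ 1 (mod 59)  [q = 2: ≡ 1 ✗]
26^2 ≡ 27 (mod 59)  [q = 29: ≢ 1 ✓]
26^29 ≡ 1 shows ord(26) | 29, strictly less than φ(59); not a primitive root.

No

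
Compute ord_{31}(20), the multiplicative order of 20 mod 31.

ord(20) | φ(31) = 31 − 1 = 30 = 2 · 3 · 5.
Divisors of 30: 1, 2, 3, 5, 6, 10, 15, 30.
Evaluate successive powers at the divisors of 30:
20^1 ≡ 20 (mod 31)
20^2 ≡ 28 (mod 31)
20^3 ≡ 2 (mod 31)
20^5 ≡ 25 (mod 31)
20^6 ≡ 4 (mod 31)
20^10 ≡ 5 (mod 31)
20^15 ≡ 1 (mod 31) ✓
Therefore the multiplicative order of 20 modulo 31 is 15.

15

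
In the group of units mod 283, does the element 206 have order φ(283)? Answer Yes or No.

Yes

φ(283) = 283 − 1 = 282 = 2 · 3 · 47.
206 is a primitive root mod 283 iff 206^(φ(283)/q) ≢ 1 for every prime q | φ(283), i.e. q ∈ {2, 3, 47}.
206^141 ≡ 282 (mod 283)  [q = 2: ≢ 1 ✓]
206^94 ≡ 238 (mod 283)  [q = 3: ≢ 1 ✓]
206^6 ≡ 86 (mod 283)  [q = 47: ≢ 1 ✓]
None equal 1, so ord_283(206) = 282: 206 is a primitive root.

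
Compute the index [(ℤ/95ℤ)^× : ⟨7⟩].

6

By Lagrange's theorem, ord_95(7) divides φ(95) = φ(5·19) = (5−1)·(19−1) = 4·18 = 72 = 2^3 · 3^2.
Divisors of 72: 1, 2, 3, 4, 6, 8, 9, 12, 18, 24, 36, 72.
Check 7^d mod 95 for each divisor in increasing order:
7^1 ≡ 7 (mod 95)
7^2 ≡ 49 (mod 95)
7^3 ≡ 58 (mod 95)
7^4 ≡ 26 (mod 95)
7^6 ≡ 39 (mod 95)
7^8 ≡ 11 (mod 95)
7^9 ≡ 77 (mod 95)
7^12 ≡ 1 (mod 95) ✓
So ord_95(7) = 12, hence |⟨7⟩| = 12.
The index is φ(95) / ord(7) = 72 / 12 = 6.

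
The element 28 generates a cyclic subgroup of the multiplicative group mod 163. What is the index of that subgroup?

3

By Lagrange's theorem, ord_163(28) divides φ(163) = 163 − 1 = 162 = 2 · 3^4.
Divisors of 162: 1, 2, 3, 6, 9, 18, 27, 54, 81, 162.
Check 28^d mod 163 for each divisor in increasing order:
28^1 ≡ 28 (mod 163)
28^2 ≡ 132 (mod 163)
28^3 ≡ 110 (mod 163)
28^6 ≡ 38 (mod 163)
28^9 ≡ 105 (mod 163)
28^18 ≡ 104 (mod 163)
28^27 ≡ 162 (mod 163)
28^54 ≡ 1 (mod 163) ✓
The order of 28 is 54, so the subgroup it generates has 54 elements.
The index is φ(163) / ord(28) = 162 / 54 = 3.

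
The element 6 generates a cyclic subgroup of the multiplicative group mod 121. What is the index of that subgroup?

By Lagrange's theorem, ord_121(6) divides φ(121) = φ(11^2) = 11·(11−1) = 110 = 2 · 5 · 11.
Divisors of 110: 1, 2, 5, 10, 11, 22, 55, 110.
Test each divisor d:
6^1 ≡ 6
6^2 ≡ 36
6^5 ≡ 32
6^10 ≡ 56
6^11 ≡ 94
6^22 ≡ 3
6^55 ≡ 120
6^110 ≡ 1
Thus |⟨6⟩| = ord(6) = 110.
[(Z/121Z)^× : ⟨6⟩] = 110/110 = 1.

1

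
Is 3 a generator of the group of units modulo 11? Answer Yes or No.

No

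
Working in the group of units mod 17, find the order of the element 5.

16

Since 5 ∈ (Z/17Z)^×, its order divides φ(17) = 17 − 1 = 16 = 2^4.
Divisors of 16: 1, 2, 4, 8, 16.
Test each divisor d:
5^1 ≡ 5 (mod 17)
5^2 ≡ 8 (mod 17)
5^4 ≡ 13 (mod 17)
5^8 ≡ 16 (mod 17)
5^16 ≡ 1 (mod 17) ✓
So ord_17(5) = 16.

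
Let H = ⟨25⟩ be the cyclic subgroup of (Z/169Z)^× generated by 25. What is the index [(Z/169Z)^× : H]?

By Lagrange's theorem, ord_169(25) divides φ(169) = φ(13^2) = 13·(13−1) = 156 = 2^2 · 3 · 13.
Divisors of 156: 1, 2, 3, 4, 6, 12, 13, 26, 39, 52, 78, 156.
Check 25^d mod 169 for each divisor in increasing order:
25^1 ≡ 25
25^2 ≡ 118
25^3 ≡ 77
25^4 ≡ 66
25^6 ≡ 14
25^12 ≡ 27
25^13 ≡ 168
25^26 ≡ 1
Thus |⟨25⟩| = ord(25) = 26.
[(Z/169Z)^× : ⟨25⟩] = 156/26 = 6.

6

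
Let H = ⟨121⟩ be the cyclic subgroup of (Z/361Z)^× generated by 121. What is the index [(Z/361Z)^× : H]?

6

The order of 121 must divide φ(361) = φ(19^2) = 19·(19−1) = 342 = 2 · 3^2 · 19.
Divisors of 342: 1, 2, 3, 6, 9, 18, 19, 38, 57, 114, 171, 342.
Evaluate successive powers at the divisors of 342:
121^1 ≡ 121
121^2 ≡ 201
121^3 ≡ 134
121^6 ≡ 267
121^9 ≡ 39
121^18 ≡ 77
121^19 ≡ 292
121^38 ≡ 68
121^57 ≡ 1
So ord_361(121) = 57, hence |⟨121⟩| = 57.
[(Z/361Z)^× : ⟨121⟩] = 342/57 = 6.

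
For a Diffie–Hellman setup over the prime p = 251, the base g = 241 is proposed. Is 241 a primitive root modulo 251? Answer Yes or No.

φ(251) = 251 − 1 = 250 = 2 · 5^3.
241 is a primitive root mod 251 iff 241^(φ(251)/q) ≢ 1 for every prime q | φ(251), i.e. q ∈ {2, 5}.
241^125 ≡ 1 (mod 251)  [q = 2: ≡ 1 ✗]
241^50 ≡ 1 (mod 251)  [q = 5: ≡ 1 ✗]
241^125 ≡ 1 shows ord(241) | 125, strictly less than φ(251); not a primitive root.

No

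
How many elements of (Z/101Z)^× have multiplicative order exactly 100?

φ(101) = 101 − 1 = 100 = 2^2 · 5^2.
In a cyclic group of order 100, there are φ(d) elements of order d for each divisor d of 100, and zero for non-divisors.
100 = 2^2 · 5^2 divides 100, and φ(100) = 40.

40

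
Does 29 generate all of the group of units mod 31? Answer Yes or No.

φ(31) = 31 − 1 = 30 = 2 · 3 · 5.
29 is a primitive root mod 31 iff 29^(φ(31)/q) ≢ 1 for every prime q | φ(31), i.e. q ∈ {2, 3, 5}.
29^15 ≡ 30 (mod 31)  [q = 2: ≢ 1 ✓]
29^10 ≡ 1 (mod 31)  [q = 3: ≡ 1 ✗]
29^6 ≡ 2 (mod 31)  [q = 5: ≢ 1 ✓]
Since 29^10 ≡ 1, the order of 29 divides 10 < 30, so 29 is not a primitive root.

No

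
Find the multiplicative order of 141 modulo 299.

132

The order of 141 must divide φ(299) = φ(13·23) = (13−1)·(23−1) = 12·22 = 264 = 2^3 · 3 · 11.
Divisors of 264: 1, 2, 3, 4, 6, 8, 11, 12, 22, 24, 33, 44, 66, 88, 132, 264.
Check 141^d mod 299 for each divisor in increasing order:
141^1 ≡ 141
141^2 ≡ 147
141^3 ≡ 96
141^4 ≡ 81
141^6 ≡ 246
141^8 ≡ 282
141^11 ≡ 162
141^12 ≡ 118
141^22 ≡ 231
141^24 ≡ 170
141^33 ≡ 47
141^44 ≡ 139
141^66 ≡ 116
141^88 ≡ 185
141^132 ≡ 1
Therefore the multiplicative order of 141 modulo 299 is 132.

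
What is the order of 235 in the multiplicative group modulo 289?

272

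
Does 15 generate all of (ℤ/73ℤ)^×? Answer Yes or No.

Yes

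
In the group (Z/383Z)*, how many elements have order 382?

φ(383) = 383 − 1 = 382 = 2 · 191.
In a cyclic group of order 382, there are φ(d) elements of order d for each divisor d of 382, and zero for non-divisors.
382 = 2 · 191 divides 382, and φ(382) = 190.

190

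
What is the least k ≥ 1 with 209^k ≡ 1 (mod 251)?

125

By Lagrange's theorem, ord_251(209) divides φ(251) = 251 − 1 = 250 = 2 · 5^3.
Divisors of 250: 1, 2, 5, 10, 25, 50, 125, 250.
Check 209^d mod 251 for each divisor in increasing order:
209^1 ≡ 209 (mod 251)
209^2 ≡ 7 (mod 251)
209^5 ≡ 201 (mod 251)
209^10 ≡ 241 (mod 251)
209^25 ≡ 20 (mod 251)
209^50 ≡ 149 (mod 251)
209^125 ≡ 1 (mod 251) ✓
So ord_251(209) = 125.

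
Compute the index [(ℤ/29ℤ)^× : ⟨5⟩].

2

The order of 5 must divide φ(29) = 29 − 1 = 28 = 2^2 · 7.
Divisors of 28: 1, 2, 4, 7, 14, 28.
Check 5^d mod 29 for each divisor in increasing order:
5^1 ≡ 5 (mod 29)
5^2 ≡ 25 (mod 29)
5^4 ≡ 16 (mod 29)
5^7 ≡ 28 (mod 29)
5^14 ≡ 1 (mod 29) ✓
The order of 5 is 14, so the subgroup it generates has 14 elements.
Index = |(Z/29Z)^×| / |⟨5⟩| = 28 / 14 = 2.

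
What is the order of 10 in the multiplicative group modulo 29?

The order of 10 must divide φ(29) = 29 − 1 = 28 = 2^2 · 7.
Divisors of 28: 1, 2, 4, 7, 14, 28.
Compute 10^d (mod 29) for the divisors d until we hit 1:
10^1 ≡ 10 (mod 29)
10^2 ≡ 13 (mod 29)
10^4 ≡ 24 (mod 29)
10^7 ≡ 17 (mod 29)
10^14 ≡ 28 (mod 29)
10^28 ≡ 1 (mod 29) ✓
Hence ord(10) = 28.

28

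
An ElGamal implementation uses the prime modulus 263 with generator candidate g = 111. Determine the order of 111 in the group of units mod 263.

131

ord(111) | φ(263) = 263 − 1 = 262 = 2 · 131.
Divisors of 262: 1, 2, 131, 262.
Check 111^d mod 263 for each divisor in increasing order:
111^1 ≡ 111 (mod 263)
111^2 ≡ 223 (mod 263)
111^131 ≡ 1 (mod 263) ✓
Hence ord(111) = 131.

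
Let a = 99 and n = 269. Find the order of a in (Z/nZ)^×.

67

ord(99) | φ(269) = 269 − 1 = 268 = 2^2 · 67.
Divisors of 268: 1, 2, 4, 67, 134, 268.
Check 99^d mod 269 for each divisor in increasing order:
99^1 ≡ 99 (mod 269)
99^2 ≡ 117 (mod 269)
99^4 ≡ 239 (mod 269)
99^67 ≡ 1 (mod 269) ✓
Therefore the multiplicative order of 99 modulo 269 is 67.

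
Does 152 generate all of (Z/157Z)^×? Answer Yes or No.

φ(157) = 157 − 1 = 156 = 2^2 · 3 · 13.
Test 152^(156/q) mod 157 for each prime factor q of 156:
152^78 ≡ 156 (mod 157)  [q = 2: ≢ 1 ✓]
152^52 ≡ 12 (mod 157)  [q = 3: ≢ 1 ✓]
152^12 ≡ 130 (mod 157)  [q = 13: ≢ 1 ✓]
None equal 1, so ord_157(152) = 156: 152 is a primitive root.

Yes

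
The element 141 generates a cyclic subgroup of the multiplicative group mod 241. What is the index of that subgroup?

ord(141) | φ(241) = 241 − 1 = 240 = 2^4 · 3 · 5.
Divisors of 240: 1, 2, 3, 4, 5, 6, 8, 10, 12, 15, 16, 20, 24, 30, 40, 48, 60, 80, 120, 240.
Evaluate successive powers at the divisors of 240:
141^1 ≡ 141 (mod 241)
141^2 ≡ 119 (mod 241)
141^3 ≡ 150 (mod 241)
141^4 ≡ 183 (mod 241)
141^5 ≡ 16 (mod 241)
141^6 ≡ 87 (mod 241)
141^8 ≡ 231 (mod 241)
141^10 ≡ 15 (mod 241)
141^12 ≡ 98 (mod 241)
141^15 ≡ 240 (mod 241)
141^16 ≡ 100 (mod 241)
141^20 ≡ 225 (mod 241)
141^24 ≡ 205 (mod 241)
141^30 ≡ 1 (mod 241) ✓
The order of 141 is 30, so the subgroup it generates has 30 elements.
The index is φ(241) / ord(141) = 240 / 30 = 8.

8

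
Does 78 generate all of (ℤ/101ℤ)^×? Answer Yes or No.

φ(101) = 101 − 1 = 100 = 2^2 · 5^2.
Test 78^(100/q) mod 101 for each prime factor q of 100:
78^50 ≡ 1 (mod 101)  [q = 2: ≡ 1 ✗]
78^20 ≡ 95 (mod 101)  [q = 5: ≢ 1 ✓]
The check at q = 2 fails, so 78 generates a proper subgroup.

No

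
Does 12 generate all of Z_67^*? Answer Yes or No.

φ(67) = 67 − 1 = 66 = 2 · 3 · 11.
Test 12^(66/q) mod 67 for each prime factor q of 66:
12^33 ≡ 66 (mod 67)  [q = 2: ≢ 1 ✓]
12^22 ≡ 29 (mod 67)  [q = 3: ≢ 1 ✓]
12^6 ≡ 62 (mod 67)  [q = 11: ≢ 1 ✓]
Every test exponent gives a nontrivial residue, hence 12 generates the full group.

Yes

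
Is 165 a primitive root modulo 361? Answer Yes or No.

Yes

φ(361) = φ(19^2) = 19·(19−1) = 342 = 2 · 3^2 · 19.
Test 165^(342/q) mod 361 for each prime factor q of 342:
165^171 ≡ 360 (mod 361)  [q = 2: ≢ 1 ✓]
165^114 ≡ 68 (mod 361)  [q = 3: ≢ 1 ✓]
165^18 ≡ 248 (mod 361)  [q = 19: ≢ 1 ✓]
Every test exponent gives a nontrivial residue, hence 165 generates the full group.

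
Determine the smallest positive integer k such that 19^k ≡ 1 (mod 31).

The order of 19 must divide φ(31) = 31 − 1 = 30 = 2 · 3 · 5.
Divisors of 30: 1, 2, 3, 5, 6, 10, 15, 30.
Test each divisor d:
19^1 ≡ 19
19^2 ≡ 20
19^3 ≡ 8
19^5 ≡ 5
19^6 ≡ 2
19^10 ≡ 25
19^15 ≡ 1
The smallest such exponent is 15, so the order of 19 is 15.

15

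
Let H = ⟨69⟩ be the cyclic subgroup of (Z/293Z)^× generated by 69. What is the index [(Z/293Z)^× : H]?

By Lagrange's theorem, ord_293(69) divides φ(293) = 293 − 1 = 292 = 2^2 · 73.
Divisors of 292: 1, 2, 4, 73, 146, 292.
Test each divisor d:
69^1 ≡ 69 (mod 293)
69^2 ≡ 73 (mod 293)
69^4 ≡ 55 (mod 293)
69^73 ≡ 1 (mod 293) ✓
So ord_293(69) = 73, hence |⟨69⟩| = 73.
[(Z/293Z)^× : ⟨69⟩] = 292/73 = 4.

4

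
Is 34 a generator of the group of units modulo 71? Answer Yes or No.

No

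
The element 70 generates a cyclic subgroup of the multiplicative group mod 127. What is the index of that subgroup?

2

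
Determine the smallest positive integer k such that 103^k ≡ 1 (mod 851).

132

Since 103 ∈ (Z/851Z)^×, its order divides φ(851) = φ(23·37) = (23−1)·(37−1) = 22·36 = 792 = 2^3 · 3^2 · 11.
Divisors of 792: 1, 2, 3, 4, 6, 8, 9, 11, 12, 18, 22, 24, 33, 36, 44, 66, 72, 88, 99, 132, 198, 264, 396, 792.
Compute 103^d (mod 851) for the divisors d until we hit 1:
103^1 ≡ 103 (mod 851)
103^2 ≡ 397 (mod 851)
103^3 ≡ 43 (mod 851)
103^4 ≡ 174 (mod 851)
103^6 ≡ 147 (mod 851)
103^8 ≡ 491 (mod 851)
103^9 ≡ 364 (mod 851)
103^11 ≡ 689 (mod 851)
103^12 ≡ 334 (mod 851)
103^18 ≡ 591 (mod 851)
103^22 ≡ 714 (mod 851)
103^24 ≡ 75 (mod 851)
103^33 ≡ 68 (mod 851)
103^36 ≡ 371 (mod 851)
103^44 ≡ 47 (mod 851)
103^66 ≡ 369 (mod 851)
103^72 ≡ 630 (mod 851)
103^88 ≡ 507 (mod 851)
103^99 ≡ 413 (mod 851)
103^132 ≡ 1 (mod 851) ✓
The smallest such exponent is 132, so the order of 103 is 132.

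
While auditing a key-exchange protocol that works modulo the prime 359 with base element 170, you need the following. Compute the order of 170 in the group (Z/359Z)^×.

179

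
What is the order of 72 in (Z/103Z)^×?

17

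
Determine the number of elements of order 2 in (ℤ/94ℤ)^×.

1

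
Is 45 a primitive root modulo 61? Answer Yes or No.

No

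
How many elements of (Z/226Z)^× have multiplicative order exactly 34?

0

φ(226) = φ(2)·φ(113) = 1·112 = 112 = 2^4 · 7.
In a cyclic group of order 112, there are φ(d) elements of order d for each divisor d of 112, and zero for non-divisors.
Since 34 ∤ 112, the count is 0.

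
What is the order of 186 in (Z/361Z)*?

342

Since 186 ∈ (Z/361Z)^×, its order divides φ(361) = φ(19^2) = 19·(19−1) = 342 = 2 · 3^2 · 19.
Divisors of 342: 1, 2, 3, 6, 9, 18, 19, 38, 57, 114, 171, 342.
Compute 186^d (mod 361) for the divisors d until we hit 1:
186^1 ≡ 186 (mod 361)
186^2 ≡ 301 (mod 361)
186^3 ≡ 31 (mod 361)
186^6 ≡ 239 (mod 361)
186^9 ≡ 189 (mod 361)
186^18 ≡ 343 (mod 361)
186^19 ≡ 262 (mod 361)
186^38 ≡ 54 (mod 361)
186^57 ≡ 69 (mod 361)
186^114 ≡ 68 (mod 361)
186^171 ≡ 360 (mod 361)
186^342 ≡ 1 (mod 361) ✓
The smallest such exponent is 342, so the order of 186 is 342.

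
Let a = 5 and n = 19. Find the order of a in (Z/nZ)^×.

9

ord(5) | φ(19) = 19 − 1 = 18 = 2 · 3^2.
Divisors of 18: 1, 2, 3, 6, 9, 18.
Evaluate successive powers at the divisors of 18:
5^1 ≡ 5 (mod 19)
5^2 ≡ 6 (mod 19)
5^3 ≡ 11 (mod 19)
5^6 ≡ 7 (mod 19)
5^9 ≡ 1 (mod 19) ✓
Hence ord(5) = 9.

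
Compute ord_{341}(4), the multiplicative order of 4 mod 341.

ord(4) | φ(341) = φ(11·31) = (11−1)·(31−1) = 10·30 = 300 = 2^2 · 3 · 5^2.
Divisors of 300: 1, 2, 3, 4, 5, 6, 10, 12, 15, 20, 25, 30, 50, 60, 75, 100, 150, 300.
Test each divisor d:
4^1 ≡ 4 (mod 341)
4^2 ≡ 16 (mod 341)
4^3 ≡ 64 (mod 341)
4^4 ≡ 256 (mod 341)
4^5 ≡ 1 (mod 341) ✓
The smallest such exponent is 5, so the order of 4 is 5.

5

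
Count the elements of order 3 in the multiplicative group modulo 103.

2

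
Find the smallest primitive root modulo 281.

3

φ(281) = 281 − 1 = 280 = 2^3 · 5 · 7.
Test candidates g = 2, 3, … against the prime factors q ∈ {2, 5, 7} of φ(281): g is a generator iff g^(280/q) ≢ 1 for every such q.
g = 2: 2^140 ≡ 1 — hits 1, so not a primitive root.
g = 3: 3^140 ≡ 280; 3^56 ≡ 86; 3^40 ≡ 249 — none is 1, so 3 is a primitive root.
So 3 is the smallest generator of (Z/281Z)^×.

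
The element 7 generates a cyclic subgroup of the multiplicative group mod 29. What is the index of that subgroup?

4

ord(7) | φ(29) = 29 − 1 = 28 = 2^2 · 7.
Divisors of 28: 1, 2, 4, 7, 14, 28.
Evaluate successive powers at the divisors of 28:
7^1 ≡ 7 (mod 29)
7^2 ≡ 20 (mod 29)
7^4 ≡ 23 (mod 29)
7^7 ≡ 1 (mod 29) ✓
So ord_29(7) = 7, hence |⟨7⟩| = 7.
The index is φ(29) / ord(7) = 28 / 7 = 4.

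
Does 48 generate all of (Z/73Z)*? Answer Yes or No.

φ(73) = 73 − 1 = 72 = 2^3 · 3^2.
48 is a primitive root mod 73 iff 48^(φ(73)/q) ≢ 1 for every prime q | φ(73), i.e. q ∈ {2, 3}.
48^36 ≡ 1 (mod 73)  [q = 2: ≡ 1 ✗]
48^24 ≡ 64 (mod 73)  [q = 3: ≢ 1 ✓]
48^36 ≡ 1 shows ord(48) | 36, strictly less than φ(73); not a primitive root.

No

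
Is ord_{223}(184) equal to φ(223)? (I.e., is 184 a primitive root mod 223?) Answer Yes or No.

No

φ(223) = 223 − 1 = 222 = 2 · 3 · 37.
Test 184^(222/q) mod 223 for each prime factor q of 222:
184^111 ≡ 222 (mod 223)  [q = 2: ≢ 1 ✓]
184^74 ≡ 183 (mod 223)  [q = 3: ≢ 1 ✓]
184^6 ≡ 1 (mod 223)  [q = 37: ≡ 1 ✗]
184^6 ≡ 1 shows ord(184) | 6, strictly less than φ(223); not a primitive root.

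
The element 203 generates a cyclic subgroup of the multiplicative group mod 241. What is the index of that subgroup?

ord(203) | φ(241) = 241 − 1 = 240 = 2^4 · 3 · 5.
Divisors of 240: 1, 2, 3, 4, 5, 6, 8, 10, 12, 15, 16, 20, 24, 30, 40, 48, 60, 80, 120, 240.
Test each divisor d:
203^1 ≡ 203 (mod 241)
203^2 ≡ 239 (mod 241)
203^3 ≡ 76 (mod 241)
203^4 ≡ 4 (mod 241)
203^5 ≡ 89 (mod 241)
203^6 ≡ 233 (mod 241)
203^8 ≡ 16 (mod 241)
203^10 ≡ 209 (mod 241)
203^12 ≡ 64 (mod 241)
203^15 ≡ 44 (mod 241)
203^16 ≡ 15 (mod 241)
203^20 ≡ 60 (mod 241)
203^24 ≡ 240 (mod 241)
203^30 ≡ 8 (mod 241)
203^40 ≡ 226 (mod 241)
203^48 ≡ 1 (mod 241) ✓
So ord_241(203) = 48, hence |⟨203⟩| = 48.
[(Z/241Z)^× : ⟨203⟩] = 240/48 = 5.

5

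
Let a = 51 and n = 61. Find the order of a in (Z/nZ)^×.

By Lagrange's theorem, ord_61(51) divides φ(61) = 61 − 1 = 60 = 2^2 · 3 · 5.
Divisors of 60: 1, 2, 3, 4, 5, 6, 10, 12, 15, 20, 30, 60.
Test each divisor d:
51^1 ≡ 51 (mod 61)
51^2 ≡ 39 (mod 61)
51^3 ≡ 37 (mod 61)
51^4 ≡ 57 (mod 61)
51^5 ≡ 40 (mod 61)
51^6 ≡ 27 (mod 61)
51^10 ≡ 14 (mod 61)
51^12 ≡ 58 (mod 61)
51^15 ≡ 11 (mod 61)
51^20 ≡ 13 (mod 61)
51^30 ≡ 60 (mod 61)
51^60 ≡ 1 (mod 61) ✓
The smallest such exponent is 60, so the order of 51 is 60.

60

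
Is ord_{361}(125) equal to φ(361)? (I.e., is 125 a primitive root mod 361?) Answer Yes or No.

φ(361) = φ(19^2) = 19·(19−1) = 342 = 2 · 3^2 · 19.
It suffices to check that the order of 125 is not a proper divisor of 342: compute 125^(342/q) for q ∈ {2, 3, 19}.
125^171 ≡ 1 (mod 361)  [q = 2: ≡ 1 ✗]
125^114 ≡ 1 (mod 361)  [q = 3: ≡ 1 ✗]
125^18 ≡ 324 (mod 361)  [q = 19: ≢ 1 ✓]
Since 125^171 ≡ 1, the order of 125 divides 171 < 342, so 125 is not a primitive root.

No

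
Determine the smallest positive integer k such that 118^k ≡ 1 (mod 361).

Since 118 ∈ (Z/361Z)^×, its order divides φ(361) = φ(19^2) = 19·(19−1) = 342 = 2 · 3^2 · 19.
Divisors of 342: 1, 2, 3, 6, 9, 18, 19, 38, 57, 114, 171, 342.
Check 118^d mod 361 for each divisor in increasing order:
118^1 ≡ 118
118^2 ≡ 206
118^3 ≡ 121
118^6 ≡ 201
118^9 ≡ 134
118^18 ≡ 267
118^19 ≡ 99
118^38 ≡ 54
118^57 ≡ 292
118^114 ≡ 68
118^171 ≡ 1
Therefore the multiplicative order of 118 modulo 361 is 171.

171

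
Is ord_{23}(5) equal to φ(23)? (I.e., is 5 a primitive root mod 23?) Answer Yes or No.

φ(23) = 23 − 1 = 22 = 2 · 11.
5 is a primitive root mod 23 iff 5^(φ(23)/q) ≢ 1 for every prime q | φ(23), i.e. q ∈ {2, 11}.
5^11 ≡ 22 (mod 23)  [q = 2: ≢ 1 ✓]
5^2 ≡ 2 (mod 23)  [q = 11: ≢ 1 ✓]
Every test exponent gives a nontrivial residue, hence 5 generates the full group.

Yes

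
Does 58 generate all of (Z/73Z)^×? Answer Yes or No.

Yes

φ(73) = 73 − 1 = 72 = 2^3 · 3^2.
58 is a primitive root mod 73 iff 58^(φ(73)/q) ≢ 1 for every prime q | φ(73), i.e. q ∈ {2, 3}.
58^36 ≡ 72 (mod 73)  [q = 2: ≢ 1 ✓]
58^24 ≡ 8 (mod 73)  [q = 3: ≢ 1 ✓]
Every test exponent gives a nontrivial residue, hence 58 generates the full group.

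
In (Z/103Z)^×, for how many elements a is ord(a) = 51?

φ(103) = 103 − 1 = 102 = 2 · 3 · 17.
(Z/103Z)^× is cyclic (|G| = 102); a cyclic group of order m has exactly φ(d) elements of each order d | m, and none otherwise.
51 = 3 · 17 divides 102, and φ(51) = 32.

32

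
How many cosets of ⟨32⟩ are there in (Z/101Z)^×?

5

Since 32 ∈ (Z/101Z)^×, its order divides φ(101) = 101 − 1 = 100 = 2^2 · 5^2.
Divisors of 100: 1, 2, 4, 5, 10, 20, 25, 50, 100.
Evaluate successive powers at the divisors of 100:
32^1 ≡ 32 (mod 101)
32^2 ≡ 14 (mod 101)
32^4 ≡ 95 (mod 101)
32^5 ≡ 10 (mod 101)
32^10 ≡ 100 (mod 101)
32^20 ≡ 1 (mod 101) ✓
The order of 32 is 20, so the subgroup it generates has 20 elements.
[(Z/101Z)^× : ⟨32⟩] = 100/20 = 5.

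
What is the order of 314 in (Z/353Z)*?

176

By Lagrange's theorem, ord_353(314) divides φ(353) = 353 − 1 = 352 = 2^5 · 11.
Divisors of 352: 1, 2, 4, 8, 11, 16, 22, 32, 44, 88, 176, 352.
Evaluate successive powers at the divisors of 352:
314^1 ≡ 314
314^2 ≡ 109
314^4 ≡ 232
314^8 ≡ 168
314^11 ≡ 304
314^16 ≡ 337
314^22 ≡ 283
314^32 ≡ 256
314^44 ≡ 311
314^88 ≡ 352
314^176 ≡ 1
The smallest such exponent is 176, so the order of 314 is 176.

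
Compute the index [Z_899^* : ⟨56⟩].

10

By Lagrange's theorem, ord_899(56) divides φ(899) = φ(29·31) = (29−1)·(31−1) = 28·30 = 840 = 2^3 · 3 · 5 · 7.
Divisors of 840: 1, 2, 3, 4, 5, 6, 7, 8, 10, 12, 14, 15, 20, 21, 24, 28, 30, 35, 40, 42, 56, 60, 70, 84, 105, 120, 140, 168, 210, 280, 420, 840.
Evaluate successive powers at the divisors of 840:
56^1 ≡ 56 (mod 899)
56^2 ≡ 439 (mod 899)
56^3 ≡ 311 (mod 899)
56^4 ≡ 335 (mod 899)
56^5 ≡ 780 (mod 899)
56^6 ≡ 528 (mod 899)
56^7 ≡ 800 (mod 899)
56^8 ≡ 749 (mod 899)
56^10 ≡ 676 (mod 899)
56^12 ≡ 94 (mod 899)
56^14 ≡ 811 (mod 899)
56^15 ≡ 466 (mod 899)
56^20 ≡ 284 (mod 899)
56^21 ≡ 621 (mod 899)
56^24 ≡ 745 (mod 899)
56^28 ≡ 552 (mod 899)
56^30 ≡ 497 (mod 899)
56^35 ≡ 191 (mod 899)
56^40 ≡ 645 (mod 899)
56^42 ≡ 869 (mod 899)
56^56 ≡ 842 (mod 899)
56^60 ≡ 683 (mod 899)
56^70 ≡ 521 (mod 899)
56^84 ≡ 1 (mod 899) ✓
So ord_899(56) = 84, hence |⟨56⟩| = 84.
Index = |(Z/899Z)^×| / |⟨56⟩| = 840 / 84 = 10.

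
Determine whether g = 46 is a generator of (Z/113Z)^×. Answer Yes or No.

φ(113) = 113 − 1 = 112 = 2^4 · 7.
It suffices to check that the order of 46 is not a proper divisor of 112: compute 46^(112/q) for q ∈ {2, 7}.
46^56 ≡ 112 (mod 113)  [q = 2: ≢ 1 ✓]
46^16 ≡ 106 (mod 113)  [q = 7: ≢ 1 ✓]
All checks pass, so 46 has order 112 and is a primitive root modulo 113.

Yes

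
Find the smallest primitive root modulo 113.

3

φ(113) = 113 − 1 = 112 = 2^4 · 7.
Test candidates g = 2, 3, … against the prime factors q ∈ {2, 7} of φ(113): g is a generator iff g^(112/q) ≢ 1 for every such q.
g = 2: 2^56 ≡ 1 — hits 1, so not a primitive root.
g = 3: 3^56 ≡ 112; 3^16 ≡ 49 — none is 1, so 3 is a primitive root.
Hence the least primitive root of 113 is 3.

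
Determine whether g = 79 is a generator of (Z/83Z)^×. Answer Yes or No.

φ(83) = 83 − 1 = 82 = 2 · 41.
Test 79^(82/q) mod 83 for each prime factor q of 82:
79^41 ≡ 82 (mod 83)  [q = 2: ≢ 1 ✓]
79^2 ≡ 16 (mod 83)  [q = 41: ≢ 1 ✓]
All checks pass, so 79 has order 82 and is a primitive root modulo 83.

Yes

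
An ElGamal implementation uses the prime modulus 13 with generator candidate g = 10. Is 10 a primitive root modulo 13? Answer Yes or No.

No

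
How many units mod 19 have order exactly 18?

6

φ(19) = 19 − 1 = 18 = 2 · 3^2.
(Z/19Z)^× is cyclic (|G| = 18); a cyclic group of order m has exactly φ(d) elements of each order d | m, and none otherwise.
18 = 2 · 3^2 divides 18, and φ(18) = 6.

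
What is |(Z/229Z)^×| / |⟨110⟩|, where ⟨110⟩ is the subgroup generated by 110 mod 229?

1

The order of 110 must divide φ(229) = 229 − 1 = 228 = 2^2 · 3 · 19.
Divisors of 228: 1, 2, 3, 4, 6, 12, 19, 38, 57, 76, 114, 228.
Compute 110^d (mod 229) for the divisors d until we hit 1:
110^1 ≡ 110
110^2 ≡ 192
110^3 ≡ 52
110^4 ≡ 224
110^6 ≡ 185
110^12 ≡ 104
110^19 ≡ 211
110^38 ≡ 95
110^57 ≡ 122
110^76 ≡ 94
110^114 ≡ 228
110^228 ≡ 1
Thus |⟨110⟩| = ord(110) = 228.
The index is φ(229) / ord(110) = 228 / 228 = 1.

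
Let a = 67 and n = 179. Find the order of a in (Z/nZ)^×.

The order of 67 must divide φ(179) = 179 − 1 = 178 = 2 · 89.
Divisors of 178: 1, 2, 89, 178.
Compute 67^d (mod 179) for the divisors d until we hit 1:
67^1 ≡ 67 (mod 179)
67^2 ≡ 14 (mod 179)
67^89 ≡ 1 (mod 179) ✓
The smallest such exponent is 89, so the order of 67 is 89.

89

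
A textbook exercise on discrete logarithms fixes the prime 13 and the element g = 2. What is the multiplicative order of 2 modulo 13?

12

ord(2) | φ(13) = 13 − 1 = 12 = 2^2 · 3.
Divisors of 12: 1, 2, 3, 4, 6, 12.
Check 2^d mod 13 for each divisor in increasing order:
2^1 ≡ 2 (mod 13)
2^2 ≡ 4 (mod 13)
2^3 ≡ 8 (mod 13)
2^4 ≡ 3 (mod 13)
2^6 ≡ 12 (mod 13)
2^12 ≡ 1 (mod 13) ✓
Hence ord(2) = 12.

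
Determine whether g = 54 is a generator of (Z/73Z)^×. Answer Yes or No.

No

φ(73) = 73 − 1 = 72 = 2^3 · 3^2.
54 is a primitive root mod 73 iff 54^(φ(73)/q) ≢ 1 for every prime q | φ(73), i.e. q ∈ {2, 3}.
54^36 ≡ 1 (mod 73)  [q = 2: ≡ 1 ✗]
54^24 ≡ 64 (mod 73)  [q = 3: ≢ 1 ✓]
The check at q = 2 fails, so 54 generates a proper subgroup.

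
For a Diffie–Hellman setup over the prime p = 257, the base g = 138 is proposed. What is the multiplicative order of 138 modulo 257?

By Lagrange's theorem, ord_257(138) divides φ(257) = 257 − 1 = 256 = 2^8.
Divisors of 256: 1, 2, 4, 8, 16, 32, 64, 128, 256.
Compute 138^d (mod 257) for the divisors d until we hit 1:
138^1 ≡ 138
138^2 ≡ 26
138^4 ≡ 162
138^8 ≡ 30
138^16 ≡ 129
138^32 ≡ 193
138^64 ≡ 241
138^128 ≡ 256
138^256 ≡ 1
Hence ord(138) = 256.

256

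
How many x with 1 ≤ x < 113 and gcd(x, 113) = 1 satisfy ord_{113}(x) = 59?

φ(113) = 113 − 1 = 112 = 2^4 · 7.
(Z/113Z)^× is cyclic (|G| = 112); a cyclic group of order m has exactly φ(d) elements of each order d | m, and none otherwise.
Since 59 ∤ 112, the count is 0.

0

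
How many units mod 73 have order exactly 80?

0

φ(73) = 73 − 1 = 72 = 2^3 · 3^2.
(Z/73Z)^× is cyclic (|G| = 72); a cyclic group of order m has exactly φ(d) elements of each order d | m, and none otherwise.
Since 80 ∤ 72, the count is 0.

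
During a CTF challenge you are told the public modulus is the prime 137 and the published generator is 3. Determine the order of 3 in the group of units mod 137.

136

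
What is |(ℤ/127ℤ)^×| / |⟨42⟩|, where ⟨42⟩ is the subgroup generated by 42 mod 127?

Since 42 ∈ (Z/127Z)^×, its order divides φ(127) = 127 − 1 = 126 = 2 · 3^2 · 7.
Divisors of 126: 1, 2, 3, 6, 7, 9, 14, 18, 21, 42, 63, 126.
Evaluate successive powers at the divisors of 126:
42^1 ≡ 42 (mod 127)
42^2 ≡ 113 (mod 127)
42^3 ≡ 47 (mod 127)
42^6 ≡ 50 (mod 127)
42^7 ≡ 68 (mod 127)
42^9 ≡ 64 (mod 127)
42^14 ≡ 52 (mod 127)
42^18 ≡ 32 (mod 127)
42^21 ≡ 107 (mod 127)
42^42 ≡ 19 (mod 127)
42^63 ≡ 1 (mod 127) ✓
Thus |⟨42⟩| = ord(42) = 63.
[(Z/127Z)^× : ⟨42⟩] = 126/63 = 2.

2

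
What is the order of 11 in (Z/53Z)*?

26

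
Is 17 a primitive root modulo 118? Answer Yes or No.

No

φ(118) = φ(2)·φ(59) = 1·58 = 58 = 2 · 29.
Test 17^(58/q) mod 118 for each prime factor q of 58:
17^29 ≡ 1 (mod 118)  [q = 2: ≡ 1 ✗]
17^2 ≡ 53 (mod 118)  [q = 29: ≢ 1 ✓]
The check at q = 2 fails, so 17 generates a proper subgroup.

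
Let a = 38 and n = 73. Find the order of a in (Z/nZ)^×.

The order of 38 must divide φ(73) = 73 − 1 = 72 = 2^3 · 3^2.
Divisors of 72: 1, 2, 3, 4, 6, 8, 9, 12, 18, 24, 36, 72.
Evaluate successive powers at the divisors of 72:
38^1 ≡ 38
38^2 ≡ 57
38^3 ≡ 49
38^4 ≡ 37
38^6 ≡ 65
38^8 ≡ 55
38^9 ≡ 46
38^12 ≡ 64
38^18 ≡ 72
38^24 ≡ 8
38^36 ≡ 1
Hence ord(38) = 36.

36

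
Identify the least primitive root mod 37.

2

φ(37) = 37 − 1 = 36 = 2^2 · 3^2.
Test candidates g = 2, 3, … against the prime factors q ∈ {2, 3} of φ(37): g is a generator iff g^(36/q) ≢ 1 for every such q.
g = 2: 2^18 ≡ 36; 2^12 ≡ 26 — none is 1, so 2 is a primitive root.
So 2 is the smallest generator of (Z/37Z)^×.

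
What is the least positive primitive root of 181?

2

φ(181) = 181 − 1 = 180 = 2^2 · 3^2 · 5.
Test candidates g = 2, 3, … against the prime factors q ∈ {2, 3, 5} of φ(181): g is a generator iff g^(180/q) ≢ 1 for every such q.
g = 2: 2^90 ≡ 180; 2^60 ≡ 48; 2^36 ≡ 59 — none is 1, so 2 is a primitive root.
Hence the least primitive root of 181 is 2.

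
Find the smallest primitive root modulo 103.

φ(103) = 103 − 1 = 102 = 2 · 3 · 17.
Test candidates g = 2, 3, … against the prime factors q ∈ {2, 3, 17} of φ(103): g is a generator iff g^(102/q) ≢ 1 for every such q.
g = 2: 2^51 ≡ 1 — hits 1, so not a primitive root.
g = 3: 3^51 ≡ 102; 3^34 ≡ 1 — hits 1, so not a primitive root.
g = 4: 4^51 ≡ 1 — hits 1, so not a primitive root.
g = 5: 5^51 ≡ 102; 5^34 ≡ 56; 5^6 ≡ 72 — none is 1, so 5 is a primitive root.
The smallest primitive root modulo 103 is 5.

5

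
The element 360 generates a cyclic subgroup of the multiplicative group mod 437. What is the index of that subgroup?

The order of 360 must divide φ(437) = φ(19·23) = (19−1)·(23−1) = 18·22 = 396 = 2^2 · 3^2 · 11.
Divisors of 396: 1, 2, 3, 4, 6, 9, 11, 12, 18, 22, 33, 36, 44, 66, 99, 132, 198, 396.
Compute 360^d (mod 437) for the divisors d until we hit 1:
360^1 ≡ 360
360^2 ≡ 248
360^3 ≡ 132
360^4 ≡ 324
360^6 ≡ 381
360^9 ≡ 37
360^11 ≡ 436
360^12 ≡ 77
360^18 ≡ 58
360^22 ≡ 1
The order of 360 is 22, so the subgroup it generates has 22 elements.
Index = |(Z/437Z)^×| / |⟨360⟩| = 396 / 22 = 18.

18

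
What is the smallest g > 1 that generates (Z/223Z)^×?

φ(223) = 223 − 1 = 222 = 2 · 3 · 37.
Test candidates g = 2, 3, … against the prime factors q ∈ {2, 3, 37} of φ(223): g is a generator iff g^(222/q) ≢ 1 for every such q.
g = 2: 2^111 ≡ 1 — hits 1, so not a primitive root.
g = 3: 3^111 ≡ 222; 3^74 ≡ 183; 3^6 ≡ 60 — none is 1, so 3 is a primitive root.
The smallest primitive root modulo 223 is 3.

3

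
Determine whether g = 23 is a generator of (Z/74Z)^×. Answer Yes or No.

φ(74) = φ(2)·φ(37) = 1·36 = 36 = 2^2 · 3^2.
Test 23^(36/q) mod 74 for each prime factor q of 36:
23^18 ≡ 73 (mod 74)  [q = 2: ≢ 1 ✓]
23^12 ≡ 1 (mod 74)  [q = 3: ≡ 1 ✗]
23^12 ≡ 1 shows ord(23) | 12, strictly less than φ(74); not a primitive root.

No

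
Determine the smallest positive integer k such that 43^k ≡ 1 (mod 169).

ord(43) | φ(169) = φ(13^2) = 13·(13−1) = 156 = 2^2 · 3 · 13.
Divisors of 156: 1, 2, 3, 4, 6, 12, 13, 26, 39, 52, 78, 156.
Evaluate successive powers at the divisors of 156:
43^1 ≡ 43 (mod 169)
43^2 ≡ 159 (mod 169)
43^3 ≡ 77 (mod 169)
43^4 ≡ 100 (mod 169)
43^6 ≡ 14 (mod 169)
43^12 ≡ 27 (mod 169)
43^13 ≡ 147 (mod 169)
43^26 ≡ 146 (mod 169)
43^39 ≡ 168 (mod 169)
43^52 ≡ 22 (mod 169)
43^78 ≡ 1 (mod 169) ✓
Hence ord(43) = 78.

78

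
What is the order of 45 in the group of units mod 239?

119

Since 45 ∈ (Z/239Z)^×, its order divides φ(239) = 239 − 1 = 238 = 2 · 7 · 17.
Divisors of 238: 1, 2, 7, 14, 17, 34, 119, 238.
Test each divisor d:
45^1 ≡ 45 (mod 239)
45^2 ≡ 113 (mod 239)
45^7 ≡ 40 (mod 239)
45^14 ≡ 166 (mod 239)
45^17 ≡ 201 (mod 239)
45^34 ≡ 10 (mod 239)
45^119 ≡ 1 (mod 239) ✓
Therefore the multiplicative order of 45 modulo 239 is 119.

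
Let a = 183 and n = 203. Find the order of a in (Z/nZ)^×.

Since 183 ∈ (Z/203Z)^×, its order divides φ(203) = φ(7·29) = (7−1)·(29−1) = 6·28 = 168 = 2^3 · 3 · 7.
Divisors of 168: 1, 2, 3, 4, 6, 7, 8, 12, 14, 21, 24, 28, 42, 56, 84, 168.
Evaluate successive powers at the divisors of 168:
183^1 ≡ 183 (mod 203)
183^2 ≡ 197 (mod 203)
183^3 ≡ 120 (mod 203)
183^4 ≡ 36 (mod 203)
183^6 ≡ 190 (mod 203)
183^7 ≡ 57 (mod 203)
183^8 ≡ 78 (mod 203)
183^12 ≡ 169 (mod 203)
183^14 ≡ 1 (mod 203) ✓
Therefore the multiplicative order of 183 modulo 203 is 14.

14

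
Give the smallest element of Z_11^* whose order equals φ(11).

2

φ(11) = 11 − 1 = 10 = 2 · 5.
g is a primitive root iff g^(10/q) ≢ 1 (mod 11) for each prime q ∈ {2, 5}.
g = 2: 2^5 ≡ 10; 2^2 ≡ 4 — none is 1, so 2 is a primitive root.
The smallest primitive root modulo 11 is 2.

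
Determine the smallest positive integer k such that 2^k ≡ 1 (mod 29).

28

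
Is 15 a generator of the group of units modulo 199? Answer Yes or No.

φ(199) = 199 − 1 = 198 = 2 · 3^2 · 11.
15 is a primitive root mod 199 iff 15^(φ(199)/q) ≢ 1 for every prime q | φ(199), i.e. q ∈ {2, 3, 11}.
15^99 ≡ 198 (mod 199)  [q = 2: ≢ 1 ✓]
15^66 ≡ 106 (mod 199)  [q = 3: ≢ 1 ✓]
15^18 ≡ 61 (mod 199)  [q = 11: ≢ 1 ✓]
All checks pass, so 15 has order 198 and is a primitive root modulo 199.

Yes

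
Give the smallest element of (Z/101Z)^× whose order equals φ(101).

2

φ(101) = 101 − 1 = 100 = 2^2 · 5^2.
g is a primitive root iff g^(100/q) ≢ 1 (mod 101) for each prime q ∈ {2, 5}.
g = 2: 2^50 ≡ 100; 2^20 ≡ 95 — none is 1, so 2 is a primitive root.
Hence the least primitive root of 101 is 2.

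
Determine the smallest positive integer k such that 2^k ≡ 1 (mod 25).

Since 2 ∈ (Z/25Z)^×, its order divides φ(25) = φ(5^2) = 5·(5−1) = 20 = 2^2 · 5.
Divisors of 20: 1, 2, 4, 5, 10, 20.
Compute 2^d (mod 25) for the divisors d until we hit 1:
2^1 ≡ 2 (mod 25)
2^2 ≡ 4 (mod 25)
2^4 ≡ 16 (mod 25)
2^5 ≡ 7 (mod 25)
2^10 ≡ 24 (mod 25)
2^20 ≡ 1 (mod 25) ✓
Hence ord(2) = 20.

20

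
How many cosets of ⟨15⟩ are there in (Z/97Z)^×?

The order of 15 must divide φ(97) = 97 − 1 = 96 = 2^5 · 3.
Divisors of 96: 1, 2, 3, 4, 6, 8, 12, 16, 24, 32, 48, 96.
Compute 15^d (mod 97) for the divisors d until we hit 1:
15^1 ≡ 15
15^2 ≡ 31
15^3 ≡ 77
15^4 ≡ 88
15^6 ≡ 12
15^8 ≡ 81
15^12 ≡ 47
15^16 ≡ 62
15^24 ≡ 75
15^32 ≡ 61
15^48 ≡ 96
15^96 ≡ 1
The order of 15 is 96, so the subgroup it generates has 96 elements.
The index is φ(97) / ord(15) = 96 / 96 = 1.

1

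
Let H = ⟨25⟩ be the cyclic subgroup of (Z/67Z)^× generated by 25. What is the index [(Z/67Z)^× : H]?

6

Since 25 ∈ (Z/67Z)^×, its order divides φ(67) = 67 − 1 = 66 = 2 · 3 · 11.
Divisors of 66: 1, 2, 3, 6, 11, 22, 33, 66.
Evaluate successive powers at the divisors of 66:
25^1 ≡ 25
25^2 ≡ 22
25^3 ≡ 14
25^6 ≡ 62
25^11 ≡ 1
The order of 25 is 11, so the subgroup it generates has 11 elements.
Index = |(Z/67Z)^×| / |⟨25⟩| = 66 / 11 = 6.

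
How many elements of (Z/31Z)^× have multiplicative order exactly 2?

φ(31) = 31 − 1 = 30 = 2 · 3 · 5.
In a cyclic group of order 30, there are φ(d) elements of order d for each divisor d of 30, and zero for non-divisors.
2 | 30, and φ(2) = 2 − 1 = 1.

1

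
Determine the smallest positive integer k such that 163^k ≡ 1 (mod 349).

Since 163 ∈ (Z/349Z)^×, its order divides φ(349) = 349 − 1 = 348 = 2^2 · 3 · 29.
Divisors of 348: 1, 2, 3, 4, 6, 12, 29, 58, 87, 116, 174, 348.
Test each divisor d:
163^1 ≡ 163 (mod 349)
163^2 ≡ 45 (mod 349)
163^3 ≡ 6 (mod 349)
163^4 ≡ 280 (mod 349)
163^6 ≡ 36 (mod 349)
163^12 ≡ 249 (mod 349)
163^29 ≡ 136 (mod 349)
163^58 ≡ 348 (mod 349)
163^87 ≡ 213 (mod 349)
163^116 ≡ 1 (mod 349) ✓
The smallest such exponent is 116, so the order of 163 is 116.

116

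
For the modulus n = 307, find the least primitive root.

5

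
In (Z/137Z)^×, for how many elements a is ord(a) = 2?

φ(137) = 137 − 1 = 136 = 2^3 · 17.
Since (Z/137Z)^× is cyclic of order 136, the number of elements of order d is φ(d) when d | 136 and 0 otherwise.
2 | 136, and φ(2) = 2 − 1 = 1.

1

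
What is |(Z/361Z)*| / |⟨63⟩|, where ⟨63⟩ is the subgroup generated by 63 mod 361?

Since 63 ∈ (Z/361Z)^×, its order divides φ(361) = φ(19^2) = 19·(19−1) = 342 = 2 · 3^2 · 19.
Divisors of 342: 1, 2, 3, 6, 9, 18, 19, 38, 57, 114, 171, 342.
Test each divisor d:
63^1 ≡ 63
63^2 ≡ 359
63^3 ≡ 235
63^6 ≡ 353
63^9 ≡ 286
63^18 ≡ 210
63^19 ≡ 234
63^38 ≡ 245
63^57 ≡ 292
63^114 ≡ 68
63^171 ≡ 1
The order of 63 is 171, so the subgroup it generates has 171 elements.
Index = |(Z/361Z)^×| / |⟨63⟩| = 342 / 171 = 2.

2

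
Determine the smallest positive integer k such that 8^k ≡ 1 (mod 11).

10

The order of 8 must divide φ(11) = 11 − 1 = 10 = 2 · 5.
Divisors of 10: 1, 2, 5, 10.
Evaluate successive powers at the divisors of 10:
8^1 ≡ 8 (mod 11)
8^2 ≡ 9 (mod 11)
8^5 ≡ 10 (mod 11)
8^10 ≡ 1 (mod 11) ✓
The smallest such exponent is 10, so the order of 8 is 10.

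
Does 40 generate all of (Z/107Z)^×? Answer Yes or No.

φ(107) = 107 − 1 = 106 = 2 · 53.
40 is a primitive root mod 107 iff 40^(φ(107)/q) ≢ 1 for every prime q | φ(107), i.e. q ∈ {2, 53}.
40^53 ≡ 1 (mod 107)  [q = 2: ≡ 1 ✗]
40^2 ≡ 102 (mod 107)  [q = 53: ≢ 1 ✓]
The check at q = 2 fails, so 40 generates a proper subgroup.

No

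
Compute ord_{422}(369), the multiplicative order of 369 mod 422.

By Lagrange's theorem, ord_422(369) divides φ(422) = φ(2)·φ(211) = 1·210 = 210 = 2 · 3 · 5 · 7.
Divisors of 210: 1, 2, 3, 5, 6, 7, 10, 14, 15, 21, 30, 35, 42, 70, 105, 210.
Test each divisor d:
369^1 ≡ 369 (mod 422)
369^2 ≡ 277 (mod 422)
369^3 ≡ 89 (mod 422)
369^5 ≡ 177 (mod 422)
369^6 ≡ 325 (mod 422)
369^7 ≡ 77 (mod 422)
369^10 ≡ 101 (mod 422)
369^14 ≡ 21 (mod 422)
369^15 ≡ 153 (mod 422)
369^21 ≡ 351 (mod 422)
369^30 ≡ 199 (mod 422)
369^35 ≡ 197 (mod 422)
369^42 ≡ 399 (mod 422)
369^70 ≡ 407 (mod 422)
369^105 ≡ 421 (mod 422)
369^210 ≡ 1 (mod 422) ✓
So ord_422(369) = 210.

210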